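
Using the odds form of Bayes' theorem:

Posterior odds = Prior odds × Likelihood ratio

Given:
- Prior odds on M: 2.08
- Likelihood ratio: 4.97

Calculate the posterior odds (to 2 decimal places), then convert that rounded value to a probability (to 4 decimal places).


Step 1: Calculate posterior odds
Posterior odds = Prior odds × LR
               = 2.08 × 4.97
               = 10.34

Step 2: Convert to probability
P(M|E) = Posterior odds / (1 + Posterior odds)
       = 10.34 / (1 + 10.34)
       = 10.34 / 11.34
       = 0.9118

The evidence increased P(M) from 0.6753 to 0.9118.


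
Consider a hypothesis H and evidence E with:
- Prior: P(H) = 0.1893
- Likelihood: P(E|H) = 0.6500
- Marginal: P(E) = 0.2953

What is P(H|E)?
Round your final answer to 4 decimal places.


Using Bayes' theorem:

P(H|E) = P(E|H) × P(H) / P(E)
       = 0.6500 × 0.1893 / 0.2953
       = 0.12304500 / 0.2953
       = 0.4167

The evidence strengthens our belief in H.
Prior: 0.1893 → Posterior: 0.4167


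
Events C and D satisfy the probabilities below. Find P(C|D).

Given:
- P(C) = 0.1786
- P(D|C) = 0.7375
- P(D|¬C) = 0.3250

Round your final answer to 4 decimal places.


Bayes' theorem: P(C|D) = P(D|C) × P(C) / P(D)

Step 1: Calculate P(D) using law of total probability
P(D) = P(D|C)P(C) + P(D|¬C)P(¬C)
     = 0.7375 × 0.1786 + 0.3250 × 0.8214
     = 0.13171750 + 0.26695500
     = 0.39867250

Step 2: Apply Bayes' theorem
P(C|D) = P(D|C) × P(C) / P(D)
       = 0.13171750 / 0.39867250
       = 0.3304


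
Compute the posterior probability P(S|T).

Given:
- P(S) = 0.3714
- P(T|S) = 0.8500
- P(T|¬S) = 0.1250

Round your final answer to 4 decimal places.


Bayes' theorem: P(S|T) = P(T|S) × P(S) / P(T)

Step 1: Calculate P(T) using law of total probability
P(T) = P(T|S)P(S) + P(T|¬S)P(¬S)
     = 0.8500 × 0.3714 + 0.1250 × 0.6286
     = 0.31569000 + 0.07857500
     = 0.39426500

Step 2: Apply Bayes' theorem
P(S|T) = P(T|S) × P(S) / P(T)
       = 0.31569000 / 0.39426500
       = 0.8007


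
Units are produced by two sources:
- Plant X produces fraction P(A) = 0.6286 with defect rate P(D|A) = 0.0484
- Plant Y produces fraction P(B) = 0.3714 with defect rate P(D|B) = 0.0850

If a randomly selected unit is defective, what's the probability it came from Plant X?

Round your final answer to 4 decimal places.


Let A = from Plant X, D = defective

Given:
- P(A) = 0.6286, P(B) = 0.3714
- P(D|A) = 0.0484, P(D|B) = 0.0850

Step 1: Find P(D)
P(D) = P(D|A)P(A) + P(D|B)P(B)
     = 0.0484 × 0.6286 + 0.0850 × 0.3714
     = 0.03042424 + 0.03156900
     = 0.06199324

Step 2: Apply Bayes' theorem
P(A|D) = P(D|A)P(A) / P(D)
       = 0.03042424 / 0.06199324
       = 0.4908


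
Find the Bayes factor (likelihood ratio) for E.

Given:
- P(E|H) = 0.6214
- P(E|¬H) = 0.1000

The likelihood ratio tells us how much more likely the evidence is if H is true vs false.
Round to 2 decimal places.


Likelihood Ratio (LR) = P(E|H) / P(E|¬H)

LR = 0.6214 / 0.1000
   = 6.21

The evidence is 6.21 times more likely if H is true than if H is false.
Since LR > 1, the evidence supports H over ¬H.


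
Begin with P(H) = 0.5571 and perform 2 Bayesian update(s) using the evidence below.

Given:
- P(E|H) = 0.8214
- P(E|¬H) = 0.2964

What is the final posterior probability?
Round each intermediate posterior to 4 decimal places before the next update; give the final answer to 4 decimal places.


Sequential Bayesian updating:

Initial prior: P(H) = 0.5571

Update 1:
  P(E) = 0.8214 × 0.5571 + 0.2964 × 0.4429 = 0.45760194 + 0.13127556 = 0.58887750
  P(H|E) = 0.45760194 / 0.58887750 = 0.7771

Update 2:
  P(E) = 0.8214 × 0.7771 + 0.2964 × 0.2229 = 0.63830994 + 0.06606756 = 0.70437750
  P(H|E) = 0.63830994 / 0.70437750 = 0.9062

Final posterior: 0.9062


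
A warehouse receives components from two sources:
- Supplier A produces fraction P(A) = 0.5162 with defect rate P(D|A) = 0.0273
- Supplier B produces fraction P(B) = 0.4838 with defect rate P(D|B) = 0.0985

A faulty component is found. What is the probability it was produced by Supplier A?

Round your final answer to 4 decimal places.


Let A = from Supplier A, D = faulty

Given:
- P(A) = 0.5162, P(B) = 0.4838
- P(D|A) = 0.0273, P(D|B) = 0.0985

Step 1: Find P(D)
P(D) = P(D|A)P(A) + P(D|B)P(B)
     = 0.0273 × 0.5162 + 0.0985 × 0.4838
     = 0.01409226 + 0.04765430
     = 0.06174656

Step 2: Apply Bayes' theorem
P(A|D) = P(D|A)P(A) / P(D)
       = 0.01409226 / 0.06174656
       = 0.2282


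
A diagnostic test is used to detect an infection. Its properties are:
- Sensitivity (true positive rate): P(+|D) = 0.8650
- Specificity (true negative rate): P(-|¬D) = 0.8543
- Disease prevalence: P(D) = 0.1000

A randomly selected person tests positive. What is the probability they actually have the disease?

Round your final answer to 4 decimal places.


Let D = has disease, + = positive test

Given:
- P(D) = 0.1000 (prevalence)
- P(+|D) = 0.8650 (sensitivity)
- P(-|¬D) = 0.8543 (specificity)
- P(+|¬D) = 0.1457 (false positive rate = 1 - specificity)

Step 1: Find P(+)
P(+) = P(+|D)P(D) + P(+|¬D)P(¬D)
     = 0.8650 × 0.1000 + 0.1457 × 0.9000
     = 0.08650000 + 0.13113000
     = 0.21763000

Step 2: Apply Bayes' theorem for P(D|+)
P(D|+) = P(+|D)P(D) / P(+)
       = 0.08650000 / 0.21763000
       = 0.3975


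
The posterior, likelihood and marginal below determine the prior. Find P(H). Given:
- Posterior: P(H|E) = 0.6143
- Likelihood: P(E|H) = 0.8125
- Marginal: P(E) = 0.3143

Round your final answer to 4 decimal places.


From Bayes' theorem: P(H|E) = P(E|H) × P(H) / P(E)

Rearranging for P(H):
P(H) = P(H|E) × P(E) / P(E|H)
     = 0.6143 × 0.3143 / 0.8125
     = 0.19307449 / 0.8125
     = 0.2376


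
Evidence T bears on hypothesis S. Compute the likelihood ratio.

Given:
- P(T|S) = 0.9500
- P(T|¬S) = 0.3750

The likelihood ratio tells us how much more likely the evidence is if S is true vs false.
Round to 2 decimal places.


Likelihood Ratio (LR) = P(T|S) / P(T|¬S)

LR = 0.9500 / 0.3750
   = 2.53

The evidence is 2.53 times more likely if S is true than if S is false.
LR > 1, so observing T raises the odds in favor of S.


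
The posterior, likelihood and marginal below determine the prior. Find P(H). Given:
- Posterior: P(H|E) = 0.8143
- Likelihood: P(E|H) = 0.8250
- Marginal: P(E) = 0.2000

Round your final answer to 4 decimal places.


From Bayes' theorem: P(H|E) = P(E|H) × P(H) / P(E)

Rearranging for P(H):
P(H) = P(H|E) × P(E) / P(E|H)
     = 0.8143 × 0.2000 / 0.8250
     = 0.16286000 / 0.8250
     = 0.1974


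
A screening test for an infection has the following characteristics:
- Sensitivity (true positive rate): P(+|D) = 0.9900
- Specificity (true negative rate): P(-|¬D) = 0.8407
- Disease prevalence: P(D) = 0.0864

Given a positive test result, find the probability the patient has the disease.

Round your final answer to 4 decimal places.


Let D = has disease, + = positive test

Given:
- P(D) = 0.0864 (prevalence)
- P(+|D) = 0.9900 (sensitivity)
- P(-|¬D) = 0.8407 (specificity)
- P(+|¬D) = 0.1593 (false positive rate = 1 - specificity)

Step 1: Find P(+)
P(+) = P(+|D)P(D) + P(+|¬D)P(¬D)
     = 0.9900 × 0.0864 + 0.1593 × 0.9136
     = 0.08553600 + 0.14553648
     = 0.23107248

Step 2: Apply Bayes' theorem for P(D|+)
P(D|+) = P(+|D)P(D) / P(+)
       = 0.08553600 / 0.23107248
       = 0.3702


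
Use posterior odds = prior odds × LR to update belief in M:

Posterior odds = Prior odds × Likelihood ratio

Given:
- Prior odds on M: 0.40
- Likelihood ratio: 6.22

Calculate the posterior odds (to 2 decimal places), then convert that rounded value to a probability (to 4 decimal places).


Step 1: Calculate posterior odds
Posterior odds = Prior odds × LR
               = 0.40 × 6.22
               = 2.49

Step 2: Convert to probability
P(M|E) = Posterior odds / (1 + Posterior odds)
       = 2.49 / (1 + 2.49)
       = 2.49 / 3.49
       = 0.7135

The evidence increased P(M) from 0.2857 to 0.7135.


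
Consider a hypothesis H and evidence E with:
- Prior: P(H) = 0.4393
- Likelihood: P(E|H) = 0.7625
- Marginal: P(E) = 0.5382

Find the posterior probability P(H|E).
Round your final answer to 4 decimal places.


Using Bayes' theorem:

P(H|E) = P(E|H) × P(H) / P(E)
       = 0.7625 × 0.4393 / 0.5382
       = 0.33496625 / 0.5382
       = 0.6224

The evidence strengthens our belief in H.
Prior: 0.4393 → Posterior: 0.6224


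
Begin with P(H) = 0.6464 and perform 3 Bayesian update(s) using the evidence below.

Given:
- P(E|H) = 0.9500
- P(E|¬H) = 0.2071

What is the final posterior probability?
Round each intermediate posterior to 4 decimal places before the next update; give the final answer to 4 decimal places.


Sequential Bayesian updating:

Initial prior: P(H) = 0.6464

Update 1:
  P(E) = 0.9500 × 0.6464 + 0.2071 × 0.3536 = 0.61408000 + 0.07323056 = 0.68731056
  P(H|E) = 0.61408000 / 0.68731056 = 0.8935

Update 2:
  P(E) = 0.9500 × 0.8935 + 0.2071 × 0.1065 = 0.84882500 + 0.02205615 = 0.87088115
  P(H|E) = 0.84882500 / 0.87088115 = 0.9747

Update 3:
  P(E) = 0.9500 × 0.9747 + 0.2071 × 0.0253 = 0.92596500 + 0.00523963 = 0.93120463
  P(H|E) = 0.92596500 / 0.93120463 = 0.9944

Final posterior: 0.9944


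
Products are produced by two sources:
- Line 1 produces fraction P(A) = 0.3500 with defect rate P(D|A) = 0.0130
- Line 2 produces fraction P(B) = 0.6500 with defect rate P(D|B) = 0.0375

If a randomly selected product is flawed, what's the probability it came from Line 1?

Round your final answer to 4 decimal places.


Let A = from Line 1, D = flawed

Given:
- P(A) = 0.3500, P(B) = 0.6500
- P(D|A) = 0.0130, P(D|B) = 0.0375

Step 1: Find P(D)
P(D) = P(D|A)P(A) + P(D|B)P(B)
     = 0.0130 × 0.3500 + 0.0375 × 0.6500
     = 0.00455000 + 0.02437500
     = 0.02892500

Step 2: Apply Bayes' theorem
P(A|D) = P(D|A)P(A) / P(D)
       = 0.00455000 / 0.02892500
       = 0.1573


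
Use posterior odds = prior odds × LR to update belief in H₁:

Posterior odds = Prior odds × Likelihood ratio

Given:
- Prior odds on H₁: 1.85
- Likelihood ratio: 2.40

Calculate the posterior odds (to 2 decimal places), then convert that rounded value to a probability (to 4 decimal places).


Step 1: Calculate posterior odds
Posterior odds = Prior odds × LR
               = 1.85 × 2.40
               = 4.44

Step 2: Convert to probability
P(H₁|E) = Posterior odds / (1 + Posterior odds)
       = 4.44 / (1 + 4.44)
       = 4.44 / 5.44
       = 0.8162

The evidence increased P(H₁) from 0.6491 to 0.8162.


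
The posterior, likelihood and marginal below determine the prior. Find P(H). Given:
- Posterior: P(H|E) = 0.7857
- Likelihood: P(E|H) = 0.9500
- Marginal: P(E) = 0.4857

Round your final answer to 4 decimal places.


From Bayes' theorem: P(H|E) = P(E|H) × P(H) / P(E)

Rearranging for P(H):
P(H) = P(H|E) × P(E) / P(E|H)
     = 0.7857 × 0.4857 / 0.9500
     = 0.38161449 / 0.9500
     = 0.4017


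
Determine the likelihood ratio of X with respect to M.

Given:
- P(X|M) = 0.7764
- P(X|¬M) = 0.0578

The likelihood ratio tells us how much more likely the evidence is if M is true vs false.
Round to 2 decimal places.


Likelihood Ratio (LR) = P(X|M) / P(X|¬M)

LR = 0.7764 / 0.0578
   = 13.43

The evidence is 13.43 times more likely if M is true than if M is false.
Since LR > 1, the evidence supports M over ¬M.


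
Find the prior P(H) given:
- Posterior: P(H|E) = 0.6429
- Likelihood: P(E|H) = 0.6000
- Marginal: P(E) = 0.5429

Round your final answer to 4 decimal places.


From Bayes' theorem: P(H|E) = P(E|H) × P(H) / P(E)

Rearranging for P(H):
P(H) = P(H|E) × P(E) / P(E|H)
     = 0.6429 × 0.5429 / 0.6000
     = 0.34903041 / 0.6000
     = 0.5817


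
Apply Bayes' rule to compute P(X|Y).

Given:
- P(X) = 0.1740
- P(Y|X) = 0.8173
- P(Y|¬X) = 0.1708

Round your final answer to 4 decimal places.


Bayes' theorem: P(X|Y) = P(Y|X) × P(X) / P(Y)

Step 1: Calculate P(Y) using law of total probability
P(Y) = P(Y|X)P(X) + P(Y|¬X)P(¬X)
     = 0.8173 × 0.1740 + 0.1708 × 0.8260
     = 0.14221020 + 0.14108080
     = 0.28329100

Step 2: Apply Bayes' theorem
P(X|Y) = P(Y|X) × P(X) / P(Y)
       = 0.14221020 / 0.28329100
       = 0.5020


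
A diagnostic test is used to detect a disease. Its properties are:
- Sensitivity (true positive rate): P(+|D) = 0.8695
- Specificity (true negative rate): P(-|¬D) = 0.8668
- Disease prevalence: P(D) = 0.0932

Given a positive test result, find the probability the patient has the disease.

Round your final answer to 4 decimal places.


Let D = has disease, + = positive test

Given:
- P(D) = 0.0932 (prevalence)
- P(+|D) = 0.8695 (sensitivity)
- P(-|¬D) = 0.8668 (specificity)
- P(+|¬D) = 0.1332 (false positive rate = 1 - specificity)

Step 1: Find P(+)
P(+) = P(+|D)P(D) + P(+|¬D)P(¬D)
     = 0.8695 × 0.0932 + 0.1332 × 0.9068
     = 0.08103740 + 0.12078576
     = 0.20182316

Step 2: Apply Bayes' theorem for P(D|+)
P(D|+) = P(+|D)P(D) / P(+)
       = 0.08103740 / 0.20182316
       = 0.4015


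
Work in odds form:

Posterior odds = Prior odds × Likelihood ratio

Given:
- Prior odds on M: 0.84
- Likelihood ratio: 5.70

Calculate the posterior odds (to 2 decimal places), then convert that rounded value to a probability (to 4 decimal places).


Step 1: Calculate posterior odds
Posterior odds = Prior odds × LR
               = 0.84 × 5.70
               = 4.79

Step 2: Convert to probability
P(M|E) = Posterior odds / (1 + Posterior odds)
       = 4.79 / (1 + 4.79)
       = 4.79 / 5.79
       = 0.8273

The evidence increased P(M) from 0.4565 to 0.8273.


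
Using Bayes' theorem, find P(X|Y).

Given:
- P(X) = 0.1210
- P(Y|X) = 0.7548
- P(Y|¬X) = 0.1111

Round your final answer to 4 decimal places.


Bayes' theorem: P(X|Y) = P(Y|X) × P(X) / P(Y)

Step 1: Calculate P(Y) using law of total probability
P(Y) = P(Y|X)P(X) + P(Y|¬X)P(¬X)
     = 0.7548 × 0.1210 + 0.1111 × 0.8790
     = 0.09133080 + 0.09765690
     = 0.18898770

Step 2: Apply Bayes' theorem
P(X|Y) = P(Y|X) × P(X) / P(Y)
       = 0.09133080 / 0.18898770
       = 0.4833


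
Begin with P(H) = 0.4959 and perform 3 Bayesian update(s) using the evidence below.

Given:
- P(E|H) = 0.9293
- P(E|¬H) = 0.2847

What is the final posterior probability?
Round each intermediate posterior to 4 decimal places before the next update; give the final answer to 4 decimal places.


Sequential Bayesian updating:

Initial prior: P(H) = 0.4959

Update 1:
  P(E) = 0.9293 × 0.4959 + 0.2847 × 0.5041 = 0.46083987 + 0.14351727 = 0.60435714
  P(H|E) = 0.46083987 / 0.60435714 = 0.7625

Update 2:
  P(E) = 0.9293 × 0.7625 + 0.2847 × 0.2375 = 0.70859125 + 0.06761625 = 0.77620750
  P(H|E) = 0.70859125 / 0.77620750 = 0.9129

Update 3:
  P(E) = 0.9293 × 0.9129 + 0.2847 × 0.0871 = 0.84835797 + 0.02479737 = 0.87315534
  P(H|E) = 0.84835797 / 0.87315534 = 0.9716

Final posterior: 0.9716


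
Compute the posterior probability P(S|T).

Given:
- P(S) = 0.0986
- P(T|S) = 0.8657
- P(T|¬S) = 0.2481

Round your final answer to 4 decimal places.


Bayes' theorem: P(S|T) = P(T|S) × P(S) / P(T)

Step 1: Calculate P(T) using law of total probability
P(T) = P(T|S)P(S) + P(T|¬S)P(¬S)
     = 0.8657 × 0.0986 + 0.2481 × 0.9014
     = 0.08535802 + 0.22363734
     = 0.30899536

Step 2: Apply Bayes' theorem
P(S|T) = P(T|S) × P(S) / P(T)
       = 0.08535802 / 0.30899536
       = 0.2762


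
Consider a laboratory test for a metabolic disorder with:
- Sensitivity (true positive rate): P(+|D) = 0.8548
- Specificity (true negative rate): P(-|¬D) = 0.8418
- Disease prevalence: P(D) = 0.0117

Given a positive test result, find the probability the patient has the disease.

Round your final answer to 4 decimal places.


Let D = has disease, + = positive test

Given:
- P(D) = 0.0117 (prevalence)
- P(+|D) = 0.8548 (sensitivity)
- P(-|¬D) = 0.8418 (specificity)
- P(+|¬D) = 0.1582 (false positive rate = 1 - specificity)

Step 1: Find P(+)
P(+) = P(+|D)P(D) + P(+|¬D)P(¬D)
     = 0.8548 × 0.0117 + 0.1582 × 0.9883
     = 0.01000116 + 0.15634906
     = 0.16635022

Step 2: Apply Bayes' theorem for P(D|+)
P(D|+) = P(+|D)P(D) / P(+)
       = 0.01000116 / 0.16635022
       = 0.0601


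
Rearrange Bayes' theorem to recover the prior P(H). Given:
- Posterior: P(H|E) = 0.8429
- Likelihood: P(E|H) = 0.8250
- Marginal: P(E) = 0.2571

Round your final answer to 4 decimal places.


From Bayes' theorem: P(H|E) = P(E|H) × P(H) / P(E)

Rearranging for P(H):
P(H) = P(H|E) × P(E) / P(E|H)
     = 0.8429 × 0.2571 / 0.8250
     = 0.21670959 / 0.8250
     = 0.2627


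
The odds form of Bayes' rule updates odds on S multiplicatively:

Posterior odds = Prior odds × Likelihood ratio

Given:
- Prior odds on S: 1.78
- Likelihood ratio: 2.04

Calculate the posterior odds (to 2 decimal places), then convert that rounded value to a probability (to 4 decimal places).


Step 1: Calculate posterior odds
Posterior odds = Prior odds × LR
               = 1.78 × 2.04
               = 3.63

Step 2: Convert to probability
P(S|E) = Posterior odds / (1 + Posterior odds)
       = 3.63 / (1 + 3.63)
       = 3.63 / 4.63
       = 0.7840

The evidence increased P(S) from 0.6403 to 0.7840.


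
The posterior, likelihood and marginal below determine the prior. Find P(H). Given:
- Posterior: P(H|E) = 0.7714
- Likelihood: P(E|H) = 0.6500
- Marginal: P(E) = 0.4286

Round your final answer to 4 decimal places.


From Bayes' theorem: P(H|E) = P(E|H) × P(H) / P(E)

Rearranging for P(H):
P(H) = P(H|E) × P(E) / P(E|H)
     = 0.7714 × 0.4286 / 0.6500
     = 0.33062204 / 0.6500
     = 0.5086


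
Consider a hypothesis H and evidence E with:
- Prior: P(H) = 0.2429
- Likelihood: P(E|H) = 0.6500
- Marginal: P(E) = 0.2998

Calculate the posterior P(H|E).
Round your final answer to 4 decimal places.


Using Bayes' theorem:

P(H|E) = P(E|H) × P(H) / P(E)
       = 0.6500 × 0.2429 / 0.2998
       = 0.15788500 / 0.2998
       = 0.5266

The evidence strengthens our belief in H.
Prior: 0.2429 → Posterior: 0.5266


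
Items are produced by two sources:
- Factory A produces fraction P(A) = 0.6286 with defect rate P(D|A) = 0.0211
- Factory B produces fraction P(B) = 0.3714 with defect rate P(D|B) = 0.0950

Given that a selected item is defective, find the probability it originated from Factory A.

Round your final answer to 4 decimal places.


Let A = from Factory A, D = defective

Given:
- P(A) = 0.6286, P(B) = 0.3714
- P(D|A) = 0.0211, P(D|B) = 0.0950

Step 1: Find P(D)
P(D) = P(D|A)P(A) + P(D|B)P(B)
     = 0.0211 × 0.6286 + 0.0950 × 0.3714
     = 0.01326346 + 0.03528300
     = 0.04854646

Step 2: Apply Bayes' theorem
P(A|D) = P(D|A)P(A) / P(D)
       = 0.01326346 / 0.04854646
       = 0.2732


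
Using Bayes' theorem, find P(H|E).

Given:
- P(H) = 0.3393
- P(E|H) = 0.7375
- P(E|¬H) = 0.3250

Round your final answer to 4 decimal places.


Bayes' theorem: P(H|E) = P(E|H) × P(H) / P(E)

Step 1: Calculate P(E) using law of total probability
P(E) = P(E|H)P(H) + P(E|¬H)P(¬H)
     = 0.7375 × 0.3393 + 0.3250 × 0.6607
     = 0.25023375 + 0.21472750
     = 0.46496125

Step 2: Apply Bayes' theorem
P(H|E) = P(E|H) × P(H) / P(E)
       = 0.25023375 / 0.46496125
       = 0.5382


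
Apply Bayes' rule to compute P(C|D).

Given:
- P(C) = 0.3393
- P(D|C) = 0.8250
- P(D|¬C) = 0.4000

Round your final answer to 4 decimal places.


Bayes' theorem: P(C|D) = P(D|C) × P(C) / P(D)

Step 1: Calculate P(D) using law of total probability
P(D) = P(D|C)P(C) + P(D|¬C)P(¬C)
     = 0.8250 × 0.3393 + 0.4000 × 0.6607
     = 0.27992250 + 0.26428000
     = 0.54420250

Step 2: Apply Bayes' theorem
P(C|D) = P(D|C) × P(C) / P(D)
       = 0.27992250 / 0.54420250
       = 0.5144


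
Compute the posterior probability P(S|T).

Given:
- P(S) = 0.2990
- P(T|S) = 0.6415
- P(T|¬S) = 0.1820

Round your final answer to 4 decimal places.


Bayes' theorem: P(S|T) = P(T|S) × P(S) / P(T)

Step 1: Calculate P(T) using law of total probability
P(T) = P(T|S)P(S) + P(T|¬S)P(¬S)
     = 0.6415 × 0.2990 + 0.1820 × 0.7010
     = 0.19180850 + 0.12758200
     = 0.31939050

Step 2: Apply Bayes' theorem
P(S|T) = P(T|S) × P(S) / P(T)
       = 0.19180850 / 0.31939050
       = 0.6005


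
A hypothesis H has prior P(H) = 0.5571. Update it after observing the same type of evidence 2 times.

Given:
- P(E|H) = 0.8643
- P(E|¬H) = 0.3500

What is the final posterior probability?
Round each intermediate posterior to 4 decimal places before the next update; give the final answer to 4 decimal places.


Sequential Bayesian updating:

Initial prior: P(H) = 0.5571

Update 1:
  P(E) = 0.8643 × 0.5571 + 0.3500 × 0.4429 = 0.48150153 + 0.15501500 = 0.63651653
  P(H|E) = 0.48150153 / 0.63651653 = 0.7565

Update 2:
  P(E) = 0.8643 × 0.7565 + 0.3500 × 0.2435 = 0.65384295 + 0.08522500 = 0.73906795
  P(H|E) = 0.65384295 / 0.73906795 = 0.8847

Final posterior: 0.8847


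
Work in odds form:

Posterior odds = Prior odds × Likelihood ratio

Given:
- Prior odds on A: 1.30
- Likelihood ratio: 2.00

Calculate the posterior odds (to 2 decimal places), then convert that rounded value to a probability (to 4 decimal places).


Step 1: Calculate posterior odds
Posterior odds = Prior odds × LR
               = 1.30 × 2.00
               = 2.60

Step 2: Convert to probability
P(A|E) = Posterior odds / (1 + Posterior odds)
       = 2.60 / (1 + 2.60)
       = 2.60 / 3.60
       = 0.7222

The evidence increased P(A) from 0.5652 to 0.7222.


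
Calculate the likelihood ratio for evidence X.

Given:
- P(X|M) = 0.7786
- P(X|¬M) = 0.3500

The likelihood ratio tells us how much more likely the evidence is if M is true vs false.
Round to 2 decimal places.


Likelihood Ratio (LR) = P(X|M) / P(X|¬M)

LR = 0.7786 / 0.3500
   = 2.22

The evidence is 2.22 times more likely if M is true than if M is false.
LR > 1, so observing X raises the odds in favor of M.


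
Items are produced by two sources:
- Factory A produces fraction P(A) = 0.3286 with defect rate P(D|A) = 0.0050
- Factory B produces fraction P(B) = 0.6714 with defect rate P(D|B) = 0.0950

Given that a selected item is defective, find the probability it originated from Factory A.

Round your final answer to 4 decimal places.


Let A = from Factory A, D = defective

Given:
- P(A) = 0.3286, P(B) = 0.6714
- P(D|A) = 0.0050, P(D|B) = 0.0950

Step 1: Find P(D)
P(D) = P(D|A)P(A) + P(D|B)P(B)
     = 0.0050 × 0.3286 + 0.0950 × 0.6714
     = 0.00164300 + 0.06378300
     = 0.06542600

Step 2: Apply Bayes' theorem
P(A|D) = P(D|A)P(A) / P(D)
       = 0.00164300 / 0.06542600
       = 0.0251


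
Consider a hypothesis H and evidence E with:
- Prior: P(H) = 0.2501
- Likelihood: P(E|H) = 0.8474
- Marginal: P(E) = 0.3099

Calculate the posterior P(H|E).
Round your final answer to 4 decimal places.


Using Bayes' theorem:

P(H|E) = P(E|H) × P(H) / P(E)
       = 0.8474 × 0.2501 / 0.3099
       = 0.21193474 / 0.3099
       = 0.6839

The evidence strengthens our belief in H.
Prior: 0.2501 → Posterior: 0.6839


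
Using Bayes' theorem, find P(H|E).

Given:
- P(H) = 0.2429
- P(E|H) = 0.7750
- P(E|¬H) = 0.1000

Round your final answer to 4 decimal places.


Bayes' theorem: P(H|E) = P(E|H) × P(H) / P(E)

Step 1: Calculate P(E) using law of total probability
P(E) = P(E|H)P(H) + P(E|¬H)P(¬H)
     = 0.7750 × 0.2429 + 0.1000 × 0.7571
     = 0.18824750 + 0.07571000
     = 0.26395750

Step 2: Apply Bayes' theorem
P(H|E) = P(E|H) × P(H) / P(E)
       = 0.18824750 / 0.26395750
       = 0.7132


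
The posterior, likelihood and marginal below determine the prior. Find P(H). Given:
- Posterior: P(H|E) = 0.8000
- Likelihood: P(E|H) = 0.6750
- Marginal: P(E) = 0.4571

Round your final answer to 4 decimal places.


From Bayes' theorem: P(H|E) = P(E|H) × P(H) / P(E)

Rearranging for P(H):
P(H) = P(H|E) × P(E) / P(E|H)
     = 0.8000 × 0.4571 / 0.6750
     = 0.36568000 / 0.6750
     = 0.5417


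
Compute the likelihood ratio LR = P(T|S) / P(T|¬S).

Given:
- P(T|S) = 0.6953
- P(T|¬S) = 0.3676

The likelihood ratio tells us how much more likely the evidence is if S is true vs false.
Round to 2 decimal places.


Likelihood Ratio (LR) = P(T|S) / P(T|¬S)

LR = 0.6953 / 0.3676
   = 1.89

The evidence is 1.89 times more likely if S is true than if S is false.
LR > 1, so observing T raises the odds in favor of S.


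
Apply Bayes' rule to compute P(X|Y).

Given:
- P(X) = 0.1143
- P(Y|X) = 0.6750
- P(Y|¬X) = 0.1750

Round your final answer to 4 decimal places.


Bayes' theorem: P(X|Y) = P(Y|X) × P(X) / P(Y)

Step 1: Calculate P(Y) using law of total probability
P(Y) = P(Y|X)P(X) + P(Y|¬X)P(¬X)
     = 0.6750 × 0.1143 + 0.1750 × 0.8857
     = 0.07715250 + 0.15499750
     = 0.23215000

Step 2: Apply Bayes' theorem
P(X|Y) = P(Y|X) × P(X) / P(Y)
       = 0.07715250 / 0.23215000
       = 0.3323


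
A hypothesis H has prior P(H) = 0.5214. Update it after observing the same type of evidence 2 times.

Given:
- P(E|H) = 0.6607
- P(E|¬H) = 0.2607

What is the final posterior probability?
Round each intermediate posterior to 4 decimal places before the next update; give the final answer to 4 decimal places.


Sequential Bayesian updating:

Initial prior: P(H) = 0.5214

Update 1:
  P(E) = 0.6607 × 0.5214 + 0.2607 × 0.4786 = 0.34448898 + 0.12477102 = 0.46926000
  P(H|E) = 0.34448898 / 0.46926000 = 0.7341

Update 2:
  P(E) = 0.6607 × 0.7341 + 0.2607 × 0.2659 = 0.48501987 + 0.06932013 = 0.55434000
  P(H|E) = 0.48501987 / 0.55434000 = 0.8750

Final posterior: 0.8750


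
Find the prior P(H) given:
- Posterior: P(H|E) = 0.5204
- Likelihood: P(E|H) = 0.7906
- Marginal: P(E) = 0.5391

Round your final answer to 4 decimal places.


From Bayes' theorem: P(H|E) = P(E|H) × P(H) / P(E)

Rearranging for P(H):
P(H) = P(H|E) × P(E) / P(E|H)
     = 0.5204 × 0.5391 / 0.7906
     = 0.28054764 / 0.7906
     = 0.3549


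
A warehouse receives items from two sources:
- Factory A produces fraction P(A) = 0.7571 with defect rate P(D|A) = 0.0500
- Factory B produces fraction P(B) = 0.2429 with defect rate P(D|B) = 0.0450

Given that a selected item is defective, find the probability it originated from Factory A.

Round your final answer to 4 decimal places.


Let A = from Factory A, D = defective

Given:
- P(A) = 0.7571, P(B) = 0.2429
- P(D|A) = 0.0500, P(D|B) = 0.0450

Step 1: Find P(D)
P(D) = P(D|A)P(A) + P(D|B)P(B)
     = 0.0500 × 0.7571 + 0.0450 × 0.2429
     = 0.03785500 + 0.01093050
     = 0.04878550

Step 2: Apply Bayes' theorem
P(A|D) = P(D|A)P(A) / P(D)
       = 0.03785500 / 0.04878550
       = 0.7759


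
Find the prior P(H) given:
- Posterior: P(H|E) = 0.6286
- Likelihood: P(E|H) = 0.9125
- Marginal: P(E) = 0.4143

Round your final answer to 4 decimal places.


From Bayes' theorem: P(H|E) = P(E|H) × P(H) / P(E)

Rearranging for P(H):
P(H) = P(H|E) × P(E) / P(E|H)
     = 0.6286 × 0.4143 / 0.9125
     = 0.26042898 / 0.9125
     = 0.2854


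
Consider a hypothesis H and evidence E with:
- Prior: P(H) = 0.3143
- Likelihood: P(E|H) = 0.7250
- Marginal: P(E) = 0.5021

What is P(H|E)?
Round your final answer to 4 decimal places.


Using Bayes' theorem:

P(H|E) = P(E|H) × P(H) / P(E)
       = 0.7250 × 0.3143 / 0.5021
       = 0.22786750 / 0.5021
       = 0.4538

The evidence strengthens our belief in H.
Prior: 0.3143 → Posterior: 0.4538


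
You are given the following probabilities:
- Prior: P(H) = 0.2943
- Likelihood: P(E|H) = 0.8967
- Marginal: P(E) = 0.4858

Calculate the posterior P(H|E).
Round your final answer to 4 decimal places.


Using Bayes' theorem:

P(H|E) = P(E|H) × P(H) / P(E)
       = 0.8967 × 0.2943 / 0.4858
       = 0.26389881 / 0.4858
       = 0.5432

The evidence strengthens our belief in H.
Prior: 0.2943 → Posterior: 0.5432


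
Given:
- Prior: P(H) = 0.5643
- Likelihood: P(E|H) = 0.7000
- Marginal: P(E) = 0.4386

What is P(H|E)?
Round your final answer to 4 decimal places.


Using Bayes' theorem:

P(H|E) = P(E|H) × P(H) / P(E)
       = 0.7000 × 0.5643 / 0.4386
       = 0.39501000 / 0.4386
       = 0.9006

The evidence strengthens our belief in H.
Prior: 0.5643 → Posterior: 0.9006


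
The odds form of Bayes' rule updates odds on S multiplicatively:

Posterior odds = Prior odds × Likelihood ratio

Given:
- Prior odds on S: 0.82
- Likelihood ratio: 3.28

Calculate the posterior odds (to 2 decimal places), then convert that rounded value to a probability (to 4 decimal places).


Step 1: Calculate posterior odds
Posterior odds = Prior odds × LR
               = 0.82 × 3.28
               = 2.69

Step 2: Convert to probability
P(S|E) = Posterior odds / (1 + Posterior odds)
       = 2.69 / (1 + 2.69)
       = 2.69 / 3.69
       = 0.7290

The evidence increased P(S) from 0.4505 to 0.7290.


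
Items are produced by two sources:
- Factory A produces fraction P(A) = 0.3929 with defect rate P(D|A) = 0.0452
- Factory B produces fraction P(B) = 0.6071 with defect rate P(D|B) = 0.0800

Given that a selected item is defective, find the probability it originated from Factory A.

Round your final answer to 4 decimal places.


Let A = from Factory A, D = defective

Given:
- P(A) = 0.3929, P(B) = 0.6071
- P(D|A) = 0.0452, P(D|B) = 0.0800

Step 1: Find P(D)
P(D) = P(D|A)P(A) + P(D|B)P(B)
     = 0.0452 × 0.3929 + 0.0800 × 0.6071
     = 0.01775908 + 0.04856800
     = 0.06632708

Step 2: Apply Bayes' theorem
P(A|D) = P(D|A)P(A) / P(D)
       = 0.01775908 / 0.06632708
       = 0.2678


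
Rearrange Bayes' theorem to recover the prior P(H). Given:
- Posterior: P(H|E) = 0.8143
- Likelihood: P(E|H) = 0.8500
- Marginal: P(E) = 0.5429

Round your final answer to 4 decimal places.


From Bayes' theorem: P(H|E) = P(E|H) × P(H) / P(E)

Rearranging for P(H):
P(H) = P(H|E) × P(E) / P(E|H)
     = 0.8143 × 0.5429 / 0.8500
     = 0.44208347 / 0.8500
     = 0.5201


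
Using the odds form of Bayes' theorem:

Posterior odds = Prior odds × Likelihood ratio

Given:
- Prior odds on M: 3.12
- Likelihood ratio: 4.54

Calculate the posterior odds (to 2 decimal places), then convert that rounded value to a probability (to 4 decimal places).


Step 1: Calculate posterior odds
Posterior odds = Prior odds × LR
               = 3.12 × 4.54
               = 14.16

Step 2: Convert to probability
P(M|E) = Posterior odds / (1 + Posterior odds)
       = 14.16 / (1 + 14.16)
       = 14.16 / 15.16
       = 0.9340

The evidence increased P(M) from 0.7573 to 0.9340.


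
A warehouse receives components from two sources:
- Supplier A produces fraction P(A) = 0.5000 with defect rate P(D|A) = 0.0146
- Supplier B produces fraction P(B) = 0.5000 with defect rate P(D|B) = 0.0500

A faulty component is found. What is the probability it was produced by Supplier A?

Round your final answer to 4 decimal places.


Let A = from Supplier A, D = faulty

Given:
- P(A) = 0.5000, P(B) = 0.5000
- P(D|A) = 0.0146, P(D|B) = 0.0500

Step 1: Find P(D)
P(D) = P(D|A)P(A) + P(D|B)P(B)
     = 0.0146 × 0.5000 + 0.0500 × 0.5000
     = 0.00730000 + 0.02500000
     = 0.03230000

Step 2: Apply Bayes' theorem
P(A|D) = P(D|A)P(A) / P(D)
       = 0.00730000 / 0.03230000
       = 0.2260


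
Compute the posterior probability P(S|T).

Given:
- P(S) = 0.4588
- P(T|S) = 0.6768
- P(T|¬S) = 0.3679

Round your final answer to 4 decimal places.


Bayes' theorem: P(S|T) = P(T|S) × P(S) / P(T)

Step 1: Calculate P(T) using law of total probability
P(T) = P(T|S)P(S) + P(T|¬S)P(¬S)
     = 0.6768 × 0.4588 + 0.3679 × 0.5412
     = 0.31051584 + 0.19910748
     = 0.50962332

Step 2: Apply Bayes' theorem
P(S|T) = P(T|S) × P(S) / P(T)
       = 0.31051584 / 0.50962332
       = 0.6093


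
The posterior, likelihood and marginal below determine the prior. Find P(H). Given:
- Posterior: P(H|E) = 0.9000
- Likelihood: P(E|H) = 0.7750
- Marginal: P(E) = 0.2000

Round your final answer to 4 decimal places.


From Bayes' theorem: P(H|E) = P(E|H) × P(H) / P(E)

Rearranging for P(H):
P(H) = P(H|E) × P(E) / P(E|H)
     = 0.9000 × 0.2000 / 0.7750
     = 0.18000000 / 0.7750
     = 0.2323


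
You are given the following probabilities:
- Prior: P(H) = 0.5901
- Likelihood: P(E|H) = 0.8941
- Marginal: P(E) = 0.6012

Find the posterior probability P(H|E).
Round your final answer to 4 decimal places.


Using Bayes' theorem:

P(H|E) = P(E|H) × P(H) / P(E)
       = 0.8941 × 0.5901 / 0.6012
       = 0.52760841 / 0.6012
       = 0.8776

The evidence strengthens our belief in H.
Prior: 0.5901 → Posterior: 0.8776


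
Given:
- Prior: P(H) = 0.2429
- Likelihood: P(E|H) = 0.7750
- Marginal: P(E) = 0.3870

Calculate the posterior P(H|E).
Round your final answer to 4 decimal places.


Using Bayes' theorem:

P(H|E) = P(E|H) × P(H) / P(E)
       = 0.7750 × 0.2429 / 0.3870
       = 0.18824750 / 0.3870
       = 0.4864

The evidence strengthens our belief in H.
Prior: 0.2429 → Posterior: 0.4864


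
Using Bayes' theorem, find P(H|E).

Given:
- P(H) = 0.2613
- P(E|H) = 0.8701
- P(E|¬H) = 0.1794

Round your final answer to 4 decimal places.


Bayes' theorem: P(H|E) = P(E|H) × P(H) / P(E)

Step 1: Calculate P(E) using law of total probability
P(E) = P(E|H)P(H) + P(E|¬H)P(¬H)
     = 0.8701 × 0.2613 + 0.1794 × 0.7387
     = 0.22735713 + 0.13252278
     = 0.35987991

Step 2: Apply Bayes' theorem
P(H|E) = P(E|H) × P(H) / P(E)
       = 0.22735713 / 0.35987991
       = 0.6318


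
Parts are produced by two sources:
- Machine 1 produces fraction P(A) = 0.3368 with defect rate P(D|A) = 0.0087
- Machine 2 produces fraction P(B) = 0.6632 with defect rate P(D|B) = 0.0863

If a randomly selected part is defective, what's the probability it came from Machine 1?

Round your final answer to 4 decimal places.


Let A = from Machine 1, D = defective

Given:
- P(A) = 0.3368, P(B) = 0.6632
- P(D|A) = 0.0087, P(D|B) = 0.0863

Step 1: Find P(D)
P(D) = P(D|A)P(A) + P(D|B)P(B)
     = 0.0087 × 0.3368 + 0.0863 × 0.6632
     = 0.00293016 + 0.05723416
     = 0.06016432

Step 2: Apply Bayes' theorem
P(A|D) = P(D|A)P(A) / P(D)
       = 0.00293016 / 0.06016432
       = 0.0487


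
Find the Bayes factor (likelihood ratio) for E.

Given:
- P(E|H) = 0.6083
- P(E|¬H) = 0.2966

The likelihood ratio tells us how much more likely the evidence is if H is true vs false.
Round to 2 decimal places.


Likelihood Ratio (LR) = P(E|H) / P(E|¬H)

LR = 0.6083 / 0.2966
   = 2.05

The evidence is 2.05 times more likely if H is true than if H is false.
Because LR exceeds 1, E is evidence for H.


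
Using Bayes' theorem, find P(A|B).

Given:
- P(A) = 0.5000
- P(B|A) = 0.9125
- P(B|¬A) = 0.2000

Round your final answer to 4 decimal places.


Bayes' theorem: P(A|B) = P(B|A) × P(A) / P(B)

Step 1: Calculate P(B) using law of total probability
P(B) = P(B|A)P(A) + P(B|¬A)P(¬A)
     = 0.9125 × 0.5000 + 0.2000 × 0.5000
     = 0.45625000 + 0.10000000
     = 0.55625000

Step 2: Apply Bayes' theorem
P(A|B) = P(B|A) × P(A) / P(B)
       = 0.45625000 / 0.55625000
       = 0.8202


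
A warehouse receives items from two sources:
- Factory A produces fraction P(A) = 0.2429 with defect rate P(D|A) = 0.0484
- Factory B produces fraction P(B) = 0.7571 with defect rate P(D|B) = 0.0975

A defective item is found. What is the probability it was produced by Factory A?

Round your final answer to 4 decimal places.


Let A = from Factory A, D = defective

Given:
- P(A) = 0.2429, P(B) = 0.7571
- P(D|A) = 0.0484, P(D|B) = 0.0975

Step 1: Find P(D)
P(D) = P(D|A)P(A) + P(D|B)P(B)
     = 0.0484 × 0.2429 + 0.0975 × 0.7571
     = 0.01175636 + 0.07381725
     = 0.08557361

Step 2: Apply Bayes' theorem
P(A|D) = P(D|A)P(A) / P(D)
       = 0.01175636 / 0.08557361
       = 0.1374


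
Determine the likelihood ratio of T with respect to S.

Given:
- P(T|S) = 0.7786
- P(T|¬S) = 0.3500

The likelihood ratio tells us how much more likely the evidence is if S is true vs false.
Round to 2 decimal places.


Likelihood Ratio (LR) = P(T|S) / P(T|¬S)

LR = 0.7786 / 0.3500
   = 2.22

The evidence is 2.22 times more likely if S is true than if S is false.
LR > 1, so observing T raises the odds in favor of S.


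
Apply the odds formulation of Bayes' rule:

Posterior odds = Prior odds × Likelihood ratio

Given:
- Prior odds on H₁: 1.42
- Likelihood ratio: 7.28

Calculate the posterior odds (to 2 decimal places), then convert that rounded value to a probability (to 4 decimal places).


Step 1: Calculate posterior odds
Posterior odds = Prior odds × LR
               = 1.42 × 7.28
               = 10.34

Step 2: Convert to probability
P(H₁|E) = Posterior odds / (1 + Posterior odds)
       = 10.34 / (1 + 10.34)
       = 10.34 / 11.34
       = 0.9118

The evidence increased P(H₁) from 0.5868 to 0.9118.


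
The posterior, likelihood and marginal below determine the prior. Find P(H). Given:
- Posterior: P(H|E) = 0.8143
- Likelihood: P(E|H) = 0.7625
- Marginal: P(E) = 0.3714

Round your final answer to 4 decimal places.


From Bayes' theorem: P(H|E) = P(E|H) × P(H) / P(E)

Rearranging for P(H):
P(H) = P(H|E) × P(E) / P(E|H)
     = 0.8143 × 0.3714 / 0.7625
     = 0.30243102 / 0.7625
     = 0.3966


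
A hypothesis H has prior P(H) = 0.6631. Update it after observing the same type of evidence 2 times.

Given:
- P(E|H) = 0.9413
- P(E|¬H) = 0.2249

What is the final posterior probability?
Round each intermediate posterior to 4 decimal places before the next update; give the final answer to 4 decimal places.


Sequential Bayesian updating:

Initial prior: P(H) = 0.6631

Update 1:
  P(E) = 0.9413 × 0.6631 + 0.2249 × 0.3369 = 0.62417603 + 0.07576881 = 0.69994484
  P(H|E) = 0.62417603 / 0.69994484 = 0.8918

Update 2:
  P(E) = 0.9413 × 0.8918 + 0.2249 × 0.1082 = 0.83945134 + 0.02433418 = 0.86378552
  P(H|E) = 0.83945134 / 0.86378552 = 0.9718

Final posterior: 0.9718


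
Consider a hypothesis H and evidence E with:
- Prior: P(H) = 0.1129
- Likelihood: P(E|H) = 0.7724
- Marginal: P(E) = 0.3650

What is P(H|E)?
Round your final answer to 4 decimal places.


Using Bayes' theorem:

P(H|E) = P(E|H) × P(H) / P(E)
       = 0.7724 × 0.1129 / 0.3650
       = 0.08720396 / 0.3650
       = 0.2389

The evidence strengthens our belief in H.
Prior: 0.1129 → Posterior: 0.2389


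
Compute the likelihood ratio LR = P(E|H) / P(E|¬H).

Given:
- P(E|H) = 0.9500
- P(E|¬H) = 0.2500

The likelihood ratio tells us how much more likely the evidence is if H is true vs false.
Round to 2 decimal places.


Likelihood Ratio (LR) = P(E|H) / P(E|¬H)

LR = 0.9500 / 0.2500
   = 3.80

The evidence is 3.80 times more likely if H is true than if H is false.
LR > 1, so observing E raises the odds in favor of H.


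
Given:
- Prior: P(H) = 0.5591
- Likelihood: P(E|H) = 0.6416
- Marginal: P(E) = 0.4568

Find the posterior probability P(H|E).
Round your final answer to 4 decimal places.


Using Bayes' theorem:

P(H|E) = P(E|H) × P(H) / P(E)
       = 0.6416 × 0.5591 / 0.4568
       = 0.35871856 / 0.4568
       = 0.7853

The evidence strengthens our belief in H.
Prior: 0.5591 → Posterior: 0.7853


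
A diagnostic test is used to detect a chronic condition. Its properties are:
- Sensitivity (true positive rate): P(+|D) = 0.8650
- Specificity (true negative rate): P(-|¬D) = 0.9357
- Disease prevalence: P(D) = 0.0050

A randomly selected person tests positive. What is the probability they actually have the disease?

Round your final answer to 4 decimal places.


Let D = has disease, + = positive test

Given:
- P(D) = 0.0050 (prevalence)
- P(+|D) = 0.8650 (sensitivity)
- P(-|¬D) = 0.9357 (specificity)
- P(+|¬D) = 0.0643 (false positive rate = 1 - specificity)

Step 1: Find P(+)
P(+) = P(+|D)P(D) + P(+|¬D)P(¬D)
     = 0.8650 × 0.0050 + 0.0643 × 0.9950
     = 0.00432500 + 0.06397850
     = 0.06830350

Step 2: Apply Bayes' theorem for P(D|+)
P(D|+) = P(+|D)P(D) / P(+)
       = 0.00432500 / 0.06830350
       = 0.0633


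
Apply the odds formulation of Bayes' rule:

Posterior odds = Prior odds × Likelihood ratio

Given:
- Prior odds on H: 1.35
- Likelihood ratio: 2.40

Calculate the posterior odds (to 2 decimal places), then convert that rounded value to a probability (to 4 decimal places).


Step 1: Calculate posterior odds
Posterior odds = Prior odds × LR
               = 1.35 × 2.40
               = 3.24

Step 2: Convert to probability
P(H|E) = Posterior odds / (1 + Posterior odds)
       = 3.24 / (1 + 3.24)
       = 3.24 / 4.24
       = 0.7642

The evidence increased P(H) from 0.5745 to 0.7642.
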